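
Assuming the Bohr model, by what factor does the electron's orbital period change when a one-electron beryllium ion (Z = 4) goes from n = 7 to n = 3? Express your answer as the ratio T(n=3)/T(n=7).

27/343

T ∝ Z^-2 · n^3; with Z fixed, T ∝ n^3.
T(n=3)/T(n=7) = (3/7)^3 = 27/343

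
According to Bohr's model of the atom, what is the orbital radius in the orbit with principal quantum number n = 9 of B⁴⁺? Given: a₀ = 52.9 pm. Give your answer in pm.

r_n = n²a₀/Z = 9² × 52.9 / 5
    = 81 × 52.9 / 5 = 857 pm

857 pm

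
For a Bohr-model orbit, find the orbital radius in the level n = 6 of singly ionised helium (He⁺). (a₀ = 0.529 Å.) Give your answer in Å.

r_n = n²a₀/Z = 6² × 0.529 / 2
    = 36 × 0.529 / 2 = 9.52 Å

9.52 Å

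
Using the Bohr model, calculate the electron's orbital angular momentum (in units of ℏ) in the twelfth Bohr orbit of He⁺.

L_n = nℏ, so L/ℏ = n = 12.

12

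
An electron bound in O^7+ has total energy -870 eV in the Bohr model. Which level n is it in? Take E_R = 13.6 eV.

1

E_n = −E_R Z²/n² ⇒ n² = E_R Z²/(−E_n) = 13.6 × 8² / 870 ≈ 1.00
n = 1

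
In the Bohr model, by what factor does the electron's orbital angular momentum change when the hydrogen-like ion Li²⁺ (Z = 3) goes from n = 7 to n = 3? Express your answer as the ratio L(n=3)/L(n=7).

L = nℏ depends only on n, so L ∝ n.
L(n=3)/L(n=7) = (3/7)^1 = 3/7

3/7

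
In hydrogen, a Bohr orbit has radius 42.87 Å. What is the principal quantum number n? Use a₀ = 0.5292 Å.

r_n = n²a₀/Z ⇒ n² = rZ/a₀ = 42.87 × 1 / 0.5292 ≈ 81.01
n = 9

9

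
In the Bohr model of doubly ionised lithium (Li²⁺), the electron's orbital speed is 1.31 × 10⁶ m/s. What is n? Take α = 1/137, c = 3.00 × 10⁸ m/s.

5

v_n = Zαc/n ⇒ n = Zαc/v = 3 × 0.00730 × 3.00 × 10⁸ / 1.31 × 10⁶ ≈ 5.01
n = 5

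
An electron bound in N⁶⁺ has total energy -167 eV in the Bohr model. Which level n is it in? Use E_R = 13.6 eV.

E_n = −E_R Z²/n² ⇒ n² = E_R Z²/(−E_n) = 13.6 × 7² / 167 ≈ 3.99
n = 2

2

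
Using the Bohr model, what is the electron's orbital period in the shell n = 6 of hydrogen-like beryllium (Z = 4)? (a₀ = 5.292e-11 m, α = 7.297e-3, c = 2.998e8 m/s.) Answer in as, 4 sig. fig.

2052 as

r = n²a₀/Z = 6²·5.292e-11/4 = 4.763e-10 m
v = Zαc/n = 4·0.007297·2.998e8/6 = 1.458e6 m/s
T = 2πr/v = 2.052e-15 s = 2052 as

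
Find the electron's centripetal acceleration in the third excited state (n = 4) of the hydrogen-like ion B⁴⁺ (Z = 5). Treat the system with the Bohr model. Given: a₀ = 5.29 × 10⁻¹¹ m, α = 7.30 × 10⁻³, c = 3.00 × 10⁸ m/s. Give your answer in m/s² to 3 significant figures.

r = n²a₀/Z = 1.69 × 10⁻¹⁰ m, v = Zαc/n = 2.74 × 10⁶ m/s
a = v²/r = (2.74 × 10⁶)² / 1.69 × 10⁻¹⁰ = 4.43 × 10²² m/s²

4.43 × 10²² m/s²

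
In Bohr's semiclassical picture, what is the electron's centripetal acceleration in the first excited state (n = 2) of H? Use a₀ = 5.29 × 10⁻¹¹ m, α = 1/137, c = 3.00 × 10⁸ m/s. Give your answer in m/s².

5.67 × 10²¹ m/s²

r = n²a₀/Z = 2.12 × 10⁻¹⁰ m, v = Zαc/n = 1.09 × 10⁶ m/s
a = v²/r = (1.09 × 10⁶)² / 2.12 × 10⁻¹⁰ = 5.67 × 10²¹ m/s²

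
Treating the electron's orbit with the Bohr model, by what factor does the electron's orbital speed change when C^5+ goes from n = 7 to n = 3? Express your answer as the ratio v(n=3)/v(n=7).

v ∝ Z^1 · n^-1; with Z fixed, v ∝ n^-1.
v(n=3)/v(n=7) = (3/7)^-1 = 7/3

7/3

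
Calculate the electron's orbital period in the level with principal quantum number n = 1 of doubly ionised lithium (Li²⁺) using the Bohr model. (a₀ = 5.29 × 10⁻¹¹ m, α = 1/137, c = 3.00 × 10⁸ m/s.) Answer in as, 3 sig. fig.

16.9 as

r = n²a₀/Z = 1²·5.29 × 10⁻¹¹/3 = 1.76 × 10⁻¹¹ m
v = Zαc/n = 3·0.00730·3.00 × 10⁸/1 = 6.57 × 10⁶ m/s
T = 2πr/v = 1.69 × 10⁻¹⁷ s = 16.9 as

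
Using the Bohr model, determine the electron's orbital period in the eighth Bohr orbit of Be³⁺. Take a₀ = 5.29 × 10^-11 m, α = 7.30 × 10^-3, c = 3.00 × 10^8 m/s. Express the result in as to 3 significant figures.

r = n²a₀/Z = 8²·5.29 × 10^-11/4 = 8.46 × 10^-10 m
v = Zαc/n = 4·0.00730·3.00 × 10^8/8 = 1.09 × 10^6 m/s
T = 2πr/v = 4.86 × 10^-15 s = 4860 as

4860 as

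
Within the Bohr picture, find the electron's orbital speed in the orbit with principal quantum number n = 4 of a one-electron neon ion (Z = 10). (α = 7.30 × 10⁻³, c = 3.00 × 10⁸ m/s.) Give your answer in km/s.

v_n = Zαc/n = 10 × 0.00730 × 3.00 × 10⁸ / 4
    = 5480 km/s

5480 km/s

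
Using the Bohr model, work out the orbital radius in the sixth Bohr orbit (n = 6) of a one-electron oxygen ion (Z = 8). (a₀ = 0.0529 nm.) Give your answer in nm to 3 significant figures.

0.238 nm

r_n = n²a₀/Z = 6² × 0.0529 / 8
    = 36 × 0.0529 / 8 = 0.238 nm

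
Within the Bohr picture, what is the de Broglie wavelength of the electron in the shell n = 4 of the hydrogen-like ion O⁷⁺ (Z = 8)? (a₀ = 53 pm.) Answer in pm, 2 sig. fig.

170 pm

The Bohr quantisation condition is nλ = 2πr_n.
r_n = n²a₀/Z = 110 pm
λ = 2πr_n/n = 2π·110/4 = 170 pm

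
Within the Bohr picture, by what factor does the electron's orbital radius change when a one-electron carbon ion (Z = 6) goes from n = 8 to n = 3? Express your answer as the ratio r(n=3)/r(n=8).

r ∝ Z^-1 · n^2; with Z fixed, r ∝ n^2.
r(n=3)/r(n=8) = (3/8)^2 = 9/64

9/64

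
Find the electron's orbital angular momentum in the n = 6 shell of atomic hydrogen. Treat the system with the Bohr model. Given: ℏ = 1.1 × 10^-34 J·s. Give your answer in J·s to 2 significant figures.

L_n = nℏ = 6 × 1.1 × 10^-34 = 6.6 × 10^-34 J·s

6.6 × 10^-34 J·s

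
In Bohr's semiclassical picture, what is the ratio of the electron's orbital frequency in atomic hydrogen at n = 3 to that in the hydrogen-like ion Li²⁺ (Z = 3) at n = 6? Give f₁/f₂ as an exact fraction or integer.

f ∝ Z^2 · n^-3
f₁/f₂ = (1/3)^2 · (3/6)^-3 = 8/9

8/9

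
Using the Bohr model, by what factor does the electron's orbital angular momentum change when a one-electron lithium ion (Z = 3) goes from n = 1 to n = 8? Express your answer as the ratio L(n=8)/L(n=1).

8

L = nℏ depends only on n, so L ∝ n.
L(n=8)/L(n=1) = (8/1)^1 = 8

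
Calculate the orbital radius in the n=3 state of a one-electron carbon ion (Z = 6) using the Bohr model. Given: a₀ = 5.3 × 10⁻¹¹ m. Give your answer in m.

8.0 × 10⁻¹¹ m

r_n = n²a₀/Z = 3² × 5.3 × 10⁻¹¹ / 6
    = 9 × 5.3 × 10⁻¹¹ / 6 = 8.0 × 10⁻¹¹ m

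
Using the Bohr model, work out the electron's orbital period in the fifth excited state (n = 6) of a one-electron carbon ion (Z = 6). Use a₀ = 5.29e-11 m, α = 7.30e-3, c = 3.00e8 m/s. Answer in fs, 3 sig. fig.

0.911 fs

r = n²a₀/Z = 6²·5.29e-11/6 = 3.17e-10 m
v = Zαc/n = 6·0.00730·3.00e8/6 = 2.19e6 m/s
T = 2πr/v = 9.11e-16 s = 0.911 fs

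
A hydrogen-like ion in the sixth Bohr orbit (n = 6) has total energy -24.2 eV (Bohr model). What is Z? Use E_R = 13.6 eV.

E_n = −E_R Z²/n² ⇒ Z² = −E_n n²/E_R = 24.2 × 6² / 13.6 ≈ 64.06
Z = 8

8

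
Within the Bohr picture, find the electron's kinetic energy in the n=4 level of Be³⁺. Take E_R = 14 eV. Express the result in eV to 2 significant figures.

For a Coulomb orbit the virial theorem gives K = −E_n.
E_n = −E_R·Z²/n², so K = E_R·Z²/n² = 14 × 4²/4² = 14 eV

14 eV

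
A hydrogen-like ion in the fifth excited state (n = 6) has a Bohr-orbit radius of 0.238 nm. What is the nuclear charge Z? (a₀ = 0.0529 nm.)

r_n = n²a₀/Z ⇒ Z = n²a₀/r = 6² × 0.0529 / 0.238 ≈ 8.00
Z = 8

8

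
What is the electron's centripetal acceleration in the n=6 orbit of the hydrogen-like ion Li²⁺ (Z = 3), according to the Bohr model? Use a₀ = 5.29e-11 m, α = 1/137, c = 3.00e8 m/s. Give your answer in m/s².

1.89e21 m/s²

r = n²a₀/Z = 6.35e-10 m, v = Zαc/n = 1.09e6 m/s
a = v²/r = (1.09e6)² / 6.35e-10 = 1.89e21 m/s²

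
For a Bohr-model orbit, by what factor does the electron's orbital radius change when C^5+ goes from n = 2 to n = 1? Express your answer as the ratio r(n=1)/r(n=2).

1/4

r ∝ Z^-1 · n^2; with Z fixed, r ∝ n^2.
r(n=1)/r(n=2) = (1/2)^2 = 1/4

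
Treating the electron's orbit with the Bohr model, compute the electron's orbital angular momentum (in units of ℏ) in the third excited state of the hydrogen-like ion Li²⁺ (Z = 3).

L_n = nℏ, so L/ℏ = n = 4.

4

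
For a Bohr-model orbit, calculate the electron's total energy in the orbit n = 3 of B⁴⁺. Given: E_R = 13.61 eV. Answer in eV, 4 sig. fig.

-37.81 eV

E_n = −E_R·Z²/n² = −13.61 × 5²/3² = -37.81 eV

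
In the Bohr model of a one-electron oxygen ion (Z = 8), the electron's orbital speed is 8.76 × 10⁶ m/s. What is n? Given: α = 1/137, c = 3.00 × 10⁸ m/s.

2

v_n = Zαc/n ⇒ n = Zαc/v = 8 × 0.00730 × 3.00 × 10⁸ / 8.76 × 10⁶ ≈ 2.00
n = 2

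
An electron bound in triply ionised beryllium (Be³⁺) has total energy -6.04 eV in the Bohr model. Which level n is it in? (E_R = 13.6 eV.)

6

E_n = −E_R Z²/n² ⇒ n² = E_R Z²/(−E_n) = 13.6 × 4² / 6.04 ≈ 36.03
n = 6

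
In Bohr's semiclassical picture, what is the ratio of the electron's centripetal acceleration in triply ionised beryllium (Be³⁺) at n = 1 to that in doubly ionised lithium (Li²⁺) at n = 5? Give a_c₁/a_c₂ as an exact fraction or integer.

40000/27

a_c ∝ Z^3 · n^-4
a_c₁/a_c₂ = (4/3)^3 · (1/5)^-4 = 40000/27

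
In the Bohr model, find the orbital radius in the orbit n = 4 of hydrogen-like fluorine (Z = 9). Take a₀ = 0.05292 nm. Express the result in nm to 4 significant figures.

0.09408 nm

r_n = n²a₀/Z = 4² × 0.05292 / 9
    = 16 × 0.05292 / 9 = 0.09408 nm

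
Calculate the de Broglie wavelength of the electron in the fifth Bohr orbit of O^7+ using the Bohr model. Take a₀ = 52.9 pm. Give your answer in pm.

The Bohr quantisation condition is nλ = 2πr_n.
r_n = n²a₀/Z = 165 pm
λ = 2πr_n/n = 2π·165/5 = 208 pm

208 pm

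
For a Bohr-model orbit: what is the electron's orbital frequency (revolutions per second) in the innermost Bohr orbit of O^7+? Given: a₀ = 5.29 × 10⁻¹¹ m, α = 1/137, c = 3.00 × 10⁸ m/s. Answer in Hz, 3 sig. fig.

4.22 × 10¹⁷ Hz

r = n²a₀/Z = 6.61 × 10⁻¹² m, v = Zαc/n = 1.75 × 10⁷ m/s
f = v/(2πr) = 4.22 × 10¹⁷ Hz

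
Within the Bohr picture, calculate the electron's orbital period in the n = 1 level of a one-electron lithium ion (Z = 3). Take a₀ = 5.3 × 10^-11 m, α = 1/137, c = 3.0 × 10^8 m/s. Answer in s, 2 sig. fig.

r = n²a₀/Z = 1²·5.3 × 10^-11/3 = 1.8 × 10^-11 m
v = Zαc/n = 3·0.0073·3.0 × 10^8/1 = 6.6 × 10^6 m/s
T = 2πr/v = 1.7 × 10^-17 s

1.7 × 10^-17 s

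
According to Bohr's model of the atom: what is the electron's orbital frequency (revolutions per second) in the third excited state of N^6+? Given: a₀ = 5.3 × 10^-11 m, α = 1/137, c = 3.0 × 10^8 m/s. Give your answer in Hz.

r = n²a₀/Z = 1.2 × 10^-10 m, v = Zαc/n = 3.8 × 10^6 m/s
f = v/(2πr) = 5.0 × 10^15 Hz

5.0 × 10^15 Hz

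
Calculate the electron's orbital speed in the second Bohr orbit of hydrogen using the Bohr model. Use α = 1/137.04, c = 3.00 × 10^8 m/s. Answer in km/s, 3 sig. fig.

1090 km/s

v_n = Zαc/n = 1 × 0.00730 × 3.00 × 10^8 / 2
    = 1090 km/s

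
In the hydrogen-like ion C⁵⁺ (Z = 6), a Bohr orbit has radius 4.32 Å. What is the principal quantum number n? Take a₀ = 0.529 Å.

r_n = n²a₀/Z ⇒ n² = rZ/a₀ = 4.32 × 6 / 0.529 ≈ 49.00
n = 7

7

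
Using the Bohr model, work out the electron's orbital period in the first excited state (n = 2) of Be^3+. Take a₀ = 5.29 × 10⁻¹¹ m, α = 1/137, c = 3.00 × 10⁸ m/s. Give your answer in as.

75.9 as

r = n²a₀/Z = 2²·5.29 × 10⁻¹¹/4 = 5.29 × 10⁻¹¹ m
v = Zαc/n = 4·0.00730·3.00 × 10⁸/2 = 4.38 × 10⁶ m/s
T = 2πr/v = 7.59 × 10⁻¹⁷ s = 75.9 as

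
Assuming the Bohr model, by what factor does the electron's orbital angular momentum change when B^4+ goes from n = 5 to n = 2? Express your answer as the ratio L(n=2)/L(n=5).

L = nℏ depends only on n, so L ∝ n.
L(n=2)/L(n=5) = (2/5)^1 = 2/5

2/5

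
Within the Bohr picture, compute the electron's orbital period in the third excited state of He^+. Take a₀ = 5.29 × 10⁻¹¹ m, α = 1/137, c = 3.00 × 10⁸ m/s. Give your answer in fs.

r = n²a₀/Z = 4²·5.29 × 10⁻¹¹/2 = 4.23 × 10⁻¹⁰ m
v = Zαc/n = 2·0.00730·3.00 × 10⁸/4 = 1.09 × 10⁶ m/s
T = 2πr/v = 2.43 × 10⁻¹⁵ s = 2.43 fs

2.43 fs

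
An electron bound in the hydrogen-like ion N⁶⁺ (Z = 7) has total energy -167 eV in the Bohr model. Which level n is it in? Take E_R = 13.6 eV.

2

E_n = −E_R Z²/n² ⇒ n² = E_R Z²/(−E_n) = 13.6 × 7² / 167 ≈ 3.99
n = 2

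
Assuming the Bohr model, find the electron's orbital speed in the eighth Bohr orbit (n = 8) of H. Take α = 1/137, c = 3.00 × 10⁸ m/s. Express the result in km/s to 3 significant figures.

v_n = Zαc/n = 1 × 0.00730 × 3.00 × 10⁸ / 8
    = 274 km/s

274 km/s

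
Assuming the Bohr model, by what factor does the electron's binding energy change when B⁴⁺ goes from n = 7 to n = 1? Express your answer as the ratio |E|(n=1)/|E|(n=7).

49

|E| ∝ Z^2 · n^-2; with Z fixed, |E| ∝ n^-2.
|E|(n=1)/|E|(n=7) = (1/7)^-2 = 49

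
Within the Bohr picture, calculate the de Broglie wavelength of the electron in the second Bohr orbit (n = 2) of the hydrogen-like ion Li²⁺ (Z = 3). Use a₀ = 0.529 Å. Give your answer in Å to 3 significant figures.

2.22 Å

The Bohr quantisation condition is nλ = 2πr_n.
r_n = n²a₀/Z = 0.705 Å
λ = 2πr_n/n = 2π·0.705/2 = 2.22 Å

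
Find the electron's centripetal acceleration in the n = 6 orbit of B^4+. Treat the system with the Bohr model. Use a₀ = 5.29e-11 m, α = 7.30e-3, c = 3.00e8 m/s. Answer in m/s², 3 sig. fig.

8.74e21 m/s²

r = n²a₀/Z = 3.81e-10 m, v = Zαc/n = 1.82e6 m/s
a = v²/r = (1.82e6)² / 3.81e-10 = 8.74e21 m/s²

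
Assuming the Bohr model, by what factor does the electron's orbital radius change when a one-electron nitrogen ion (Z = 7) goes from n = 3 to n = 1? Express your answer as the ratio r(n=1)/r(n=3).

r ∝ Z^-1 · n^2; with Z fixed, r ∝ n^2.
r(n=1)/r(n=3) = (1/3)^2 = 1/9

1/9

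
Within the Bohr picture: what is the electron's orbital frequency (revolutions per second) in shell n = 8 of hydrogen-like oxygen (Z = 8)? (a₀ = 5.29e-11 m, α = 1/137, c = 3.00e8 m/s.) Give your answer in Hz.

8.24e14 Hz

r = n²a₀/Z = 4.23e-10 m, v = Zαc/n = 2.19e6 m/s
f = v/(2πr) = 8.24e14 Hz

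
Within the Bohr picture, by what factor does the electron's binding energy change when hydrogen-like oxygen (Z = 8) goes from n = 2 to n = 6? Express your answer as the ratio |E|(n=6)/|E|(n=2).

|E| ∝ Z^2 · n^-2; with Z fixed, |E| ∝ n^-2.
|E|(n=6)/|E|(n=2) = (6/2)^-2 = 1/9

1/9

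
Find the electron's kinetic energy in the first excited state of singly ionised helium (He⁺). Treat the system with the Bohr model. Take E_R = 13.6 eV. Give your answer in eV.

For a Coulomb orbit the virial theorem gives K = −E_n.
E_n = −E_R·Z²/n², so K = E_R·Z²/n² = 13.6 × 2²/2² = 13.6 eV

13.6 eV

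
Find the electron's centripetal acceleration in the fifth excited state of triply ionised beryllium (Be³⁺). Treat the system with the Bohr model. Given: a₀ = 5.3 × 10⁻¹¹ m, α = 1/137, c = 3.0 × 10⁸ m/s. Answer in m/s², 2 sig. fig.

r = n²a₀/Z = 4.8 × 10⁻¹⁰ m, v = Zαc/n = 1.5 × 10⁶ m/s
a = v²/r = (1.5 × 10⁶)² / 4.8 × 10⁻¹⁰ = 4.5 × 10²¹ m/s²

4.5 × 10²¹ m/s²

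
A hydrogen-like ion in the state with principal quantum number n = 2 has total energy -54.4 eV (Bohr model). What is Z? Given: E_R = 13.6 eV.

E_n = −E_R Z²/n² ⇒ Z² = −E_n n²/E_R = 54.4 × 2² / 13.6 ≈ 16.00
Z = 4

4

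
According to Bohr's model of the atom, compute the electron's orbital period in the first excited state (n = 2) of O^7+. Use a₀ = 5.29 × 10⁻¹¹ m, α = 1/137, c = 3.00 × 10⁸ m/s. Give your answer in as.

r = n²a₀/Z = 2²·5.29 × 10⁻¹¹/8 = 2.65 × 10⁻¹¹ m
v = Zαc/n = 8·0.00730·3.00 × 10⁸/2 = 8.76 × 10⁶ m/s
T = 2πr/v = 1.90 × 10⁻¹⁷ s = 19.0 as

19.0 as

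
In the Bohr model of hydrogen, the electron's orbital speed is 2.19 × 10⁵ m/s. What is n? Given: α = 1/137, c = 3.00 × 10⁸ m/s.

10

v_n = Zαc/n ⇒ n = Zαc/v = 1 × 0.00730 × 3.00 × 10⁸ / 2.19 × 10⁵ ≈ 10.00
n = 10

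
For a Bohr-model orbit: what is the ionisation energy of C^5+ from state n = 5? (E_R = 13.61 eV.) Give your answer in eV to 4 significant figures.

19.60 eV

E_n = −E_R·Z²/n² = −13.61 × 6²/5² eV = -19.60 eV
Ionisation energy = −E_n = 19.60 eV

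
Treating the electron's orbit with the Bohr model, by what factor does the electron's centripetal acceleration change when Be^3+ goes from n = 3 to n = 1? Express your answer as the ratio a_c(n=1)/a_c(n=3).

81

a_c ∝ Z^3 · n^-4; with Z fixed, a_c ∝ n^-4.
a_c(n=1)/a_c(n=3) = (1/3)^-4 = 81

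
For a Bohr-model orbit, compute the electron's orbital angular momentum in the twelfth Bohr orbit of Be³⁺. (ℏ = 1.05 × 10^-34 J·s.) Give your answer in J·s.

1.26 × 10^-33 J·s

L_n = nℏ = 12 × 1.05 × 10^-34 = 1.26 × 10^-33 J·s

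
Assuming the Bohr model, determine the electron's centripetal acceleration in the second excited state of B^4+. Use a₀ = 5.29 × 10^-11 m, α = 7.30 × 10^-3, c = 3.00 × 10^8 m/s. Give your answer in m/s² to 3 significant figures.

1.40 × 10^23 m/s²

r = n²a₀/Z = 9.52 × 10^-11 m, v = Zαc/n = 3.65 × 10^6 m/s
a = v²/r = (3.65 × 10^6)² / 9.52 × 10^-11 = 1.40 × 10^23 m/s²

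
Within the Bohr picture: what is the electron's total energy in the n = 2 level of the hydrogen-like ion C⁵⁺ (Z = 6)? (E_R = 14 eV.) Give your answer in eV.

-130 eV

E_n = −E_R·Z²/n² = −14 × 6²/2² = -130 eV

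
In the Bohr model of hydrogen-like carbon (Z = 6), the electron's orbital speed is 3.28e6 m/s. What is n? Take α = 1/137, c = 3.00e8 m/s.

4

v_n = Zαc/n ⇒ n = Zαc/v = 6 × 0.00730 × 3.00e8 / 3.28e6 ≈ 4.01
n = 4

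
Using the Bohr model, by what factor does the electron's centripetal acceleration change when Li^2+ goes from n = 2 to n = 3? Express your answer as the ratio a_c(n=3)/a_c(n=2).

a_c ∝ Z^3 · n^-4; with Z fixed, a_c ∝ n^-4.
a_c(n=3)/a_c(n=2) = (3/2)^-4 = 16/81

16/81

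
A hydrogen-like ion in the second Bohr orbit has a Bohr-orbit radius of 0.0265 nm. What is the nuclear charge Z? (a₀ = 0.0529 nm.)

8

r_n = n²a₀/Z ⇒ Z = n²a₀/r = 2² × 0.0529 / 0.0265 ≈ 7.98
Z = 8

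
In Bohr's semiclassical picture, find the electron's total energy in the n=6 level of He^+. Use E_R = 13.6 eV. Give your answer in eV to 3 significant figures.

-1.51 eV

E_n = −E_R·Z²/n² = −13.6 × 2²/6² = -1.51 eV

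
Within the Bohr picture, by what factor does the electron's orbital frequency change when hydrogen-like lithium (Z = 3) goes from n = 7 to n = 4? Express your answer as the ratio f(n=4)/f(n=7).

f ∝ Z^2 · n^-3; with Z fixed, f ∝ n^-3.
f(n=4)/f(n=7) = (4/7)^-3 = 343/64

343/64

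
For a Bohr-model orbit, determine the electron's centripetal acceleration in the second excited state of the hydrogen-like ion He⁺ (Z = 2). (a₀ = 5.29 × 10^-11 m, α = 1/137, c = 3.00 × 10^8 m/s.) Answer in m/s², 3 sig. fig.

8.95 × 10^21 m/s²

r = n²a₀/Z = 2.38 × 10^-10 m, v = Zαc/n = 1.46 × 10^6 m/s
a = v²/r = (1.46 × 10^6)² / 2.38 × 10^-10 = 8.95 × 10^21 m/s²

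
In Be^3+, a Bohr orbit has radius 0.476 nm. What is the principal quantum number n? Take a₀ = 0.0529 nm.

6

r_n = n²a₀/Z ⇒ n² = rZ/a₀ = 0.476 × 4 / 0.0529 ≈ 35.99
n = 6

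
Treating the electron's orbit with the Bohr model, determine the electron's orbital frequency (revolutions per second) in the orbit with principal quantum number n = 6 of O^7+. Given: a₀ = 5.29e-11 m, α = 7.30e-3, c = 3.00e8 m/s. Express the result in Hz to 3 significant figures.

r = n²a₀/Z = 2.38e-10 m, v = Zαc/n = 2.92e6 m/s
f = v/(2πr) = 1.95e15 Hz

1.95e15 Hz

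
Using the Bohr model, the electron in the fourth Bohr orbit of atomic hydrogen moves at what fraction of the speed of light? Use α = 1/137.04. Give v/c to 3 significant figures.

0.00182

v_n = Zαc/n, so v/c = Zα/n = 1 × 0.00730 / 4 = 0.00182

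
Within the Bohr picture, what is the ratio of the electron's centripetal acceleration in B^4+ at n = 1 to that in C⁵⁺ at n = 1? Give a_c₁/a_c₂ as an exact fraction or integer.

a_c ∝ Z^3 · n^-4
a_c₁/a_c₂ = (5/6)^3 · (1/1)^-4 = 125/216

125/216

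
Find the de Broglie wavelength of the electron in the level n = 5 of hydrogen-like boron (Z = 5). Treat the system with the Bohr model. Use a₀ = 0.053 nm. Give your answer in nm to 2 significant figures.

0.33 nm

The Bohr quantisation condition is nλ = 2πr_n.
r_n = n²a₀/Z = 0.27 nm
λ = 2πr_n/n = 2π·0.27/5 = 0.33 nm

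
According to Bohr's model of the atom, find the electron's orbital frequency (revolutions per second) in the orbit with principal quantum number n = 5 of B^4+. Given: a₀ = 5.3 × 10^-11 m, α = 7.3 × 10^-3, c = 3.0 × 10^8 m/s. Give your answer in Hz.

r = n²a₀/Z = 2.6 × 10^-10 m, v = Zαc/n = 2.2 × 10^6 m/s
f = v/(2πr) = 1.3 × 10^15 Hz

1.3 × 10^15 Hz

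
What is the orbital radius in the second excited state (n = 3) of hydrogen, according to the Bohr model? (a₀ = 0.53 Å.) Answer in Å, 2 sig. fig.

4.8 Å

r_n = n²a₀/Z = 3² × 0.53 / 1
    = 9 × 0.53 / 1 = 4.8 Å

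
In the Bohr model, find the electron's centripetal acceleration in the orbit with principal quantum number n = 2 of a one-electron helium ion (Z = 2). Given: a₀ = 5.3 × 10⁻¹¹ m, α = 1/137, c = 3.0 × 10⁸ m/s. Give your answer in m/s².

4.5 × 10²² m/s²

r = n²a₀/Z = 1.1 × 10⁻¹⁰ m, v = Zαc/n = 2.2 × 10⁶ m/s
a = v²/r = (2.2 × 10⁶)² / 1.1 × 10⁻¹⁰ = 4.5 × 10²² m/s²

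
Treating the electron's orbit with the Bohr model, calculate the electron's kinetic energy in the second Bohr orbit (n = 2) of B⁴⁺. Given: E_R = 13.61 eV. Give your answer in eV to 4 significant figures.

85.06 eV

For a Coulomb orbit the virial theorem gives K = −E_n.
E_n = −E_R·Z²/n², so K = E_R·Z²/n² = 13.61 × 5²/2² = 85.06 eV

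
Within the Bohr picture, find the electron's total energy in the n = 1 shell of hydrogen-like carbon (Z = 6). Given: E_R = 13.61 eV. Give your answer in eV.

E_n = −E_R·Z²/n² = −13.61 × 6²/1² = -490.0 eV

-490.0 eV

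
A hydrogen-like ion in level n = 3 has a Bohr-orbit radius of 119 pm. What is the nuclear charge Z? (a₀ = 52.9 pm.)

4

r_n = n²a₀/Z ⇒ Z = n²a₀/r = 3² × 52.9 / 119 ≈ 4.00
Z = 4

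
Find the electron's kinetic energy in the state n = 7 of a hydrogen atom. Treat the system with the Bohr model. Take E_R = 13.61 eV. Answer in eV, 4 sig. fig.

For a Coulomb orbit the virial theorem gives K = −E_n.
E_n = −E_R·Z²/n², so K = E_R·Z²/n² = 13.61 × 1²/7² = 0.2778 eV

0.2778 eV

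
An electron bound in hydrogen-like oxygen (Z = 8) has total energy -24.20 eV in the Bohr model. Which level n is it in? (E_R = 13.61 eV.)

E_n = −E_R Z²/n² ⇒ n² = E_R Z²/(−E_n) = 13.61 × 8² / 24.20 ≈ 35.99
n = 6

6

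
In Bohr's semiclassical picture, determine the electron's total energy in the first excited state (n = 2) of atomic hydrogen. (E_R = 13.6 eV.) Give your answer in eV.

-3.40 eV

E_n = −E_R·Z²/n² = −13.6 × 1²/2² = -3.40 eV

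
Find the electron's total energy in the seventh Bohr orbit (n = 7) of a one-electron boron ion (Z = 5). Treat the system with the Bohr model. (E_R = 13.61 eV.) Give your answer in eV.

E_n = −E_R·Z²/n² = −13.61 × 5²/7² = -6.944 eV

-6.944 eV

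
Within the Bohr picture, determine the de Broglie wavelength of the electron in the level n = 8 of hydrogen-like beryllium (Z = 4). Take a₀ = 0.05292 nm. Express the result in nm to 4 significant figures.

0.6650 nm

The Bohr quantisation condition is nλ = 2πr_n.
r_n = n²a₀/Z = 0.8467 nm
λ = 2πr_n/n = 2π·0.8467/8 = 0.6650 nm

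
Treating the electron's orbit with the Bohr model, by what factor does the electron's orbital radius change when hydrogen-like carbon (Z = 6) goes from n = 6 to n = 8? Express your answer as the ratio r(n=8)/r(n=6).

16/9

r ∝ Z^-1 · n^2; with Z fixed, r ∝ n^2.
r(n=8)/r(n=6) = (8/6)^2 = 16/9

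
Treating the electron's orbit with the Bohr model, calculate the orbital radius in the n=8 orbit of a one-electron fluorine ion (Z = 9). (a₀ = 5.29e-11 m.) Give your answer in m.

3.76e-10 m

r_n = n²a₀/Z = 8² × 5.29e-11 / 9
    = 64 × 5.29e-11 / 9 = 3.76e-10 m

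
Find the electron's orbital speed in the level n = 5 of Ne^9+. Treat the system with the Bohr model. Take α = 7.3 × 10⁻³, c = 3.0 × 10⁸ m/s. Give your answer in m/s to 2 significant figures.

v_n = Zαc/n = 10 × 0.0073 × 3.0 × 10⁸ / 5
    = 4.4 × 10⁶ m/s

4.4 × 10⁶ m/s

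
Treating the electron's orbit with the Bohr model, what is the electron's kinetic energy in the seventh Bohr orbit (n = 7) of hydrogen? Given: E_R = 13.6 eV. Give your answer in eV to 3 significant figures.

For a Coulomb orbit the virial theorem gives K = −E_n.
E_n = −E_R·Z²/n², so K = E_R·Z²/n² = 13.6 × 1²/7² = 0.278 eV

0.278 eV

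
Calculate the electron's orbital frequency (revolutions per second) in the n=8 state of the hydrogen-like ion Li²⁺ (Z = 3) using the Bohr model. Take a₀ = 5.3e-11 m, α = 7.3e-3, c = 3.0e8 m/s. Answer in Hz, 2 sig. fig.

1.2e14 Hz

r = n²a₀/Z = 1.1e-9 m, v = Zαc/n = 8.2e5 m/s
f = v/(2πr) = 1.2e14 Hz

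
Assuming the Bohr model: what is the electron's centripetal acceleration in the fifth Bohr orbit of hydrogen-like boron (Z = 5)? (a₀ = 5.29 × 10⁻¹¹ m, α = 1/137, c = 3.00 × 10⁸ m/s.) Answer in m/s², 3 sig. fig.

1.81 × 10²² m/s²

r = n²a₀/Z = 2.64 × 10⁻¹⁰ m, v = Zαc/n = 2.19 × 10⁶ m/s
a = v²/r = (2.19 × 10⁶)² / 2.64 × 10⁻¹⁰ = 1.81 × 10²² m/s²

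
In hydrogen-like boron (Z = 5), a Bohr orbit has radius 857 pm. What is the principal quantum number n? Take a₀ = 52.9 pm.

r_n = n²a₀/Z ⇒ n² = rZ/a₀ = 857 × 5 / 52.9 ≈ 81.00
n = 9

9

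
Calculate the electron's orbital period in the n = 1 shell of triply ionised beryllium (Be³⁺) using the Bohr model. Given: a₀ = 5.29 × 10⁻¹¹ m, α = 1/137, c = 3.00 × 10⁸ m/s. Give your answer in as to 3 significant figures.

r = n²a₀/Z = 1²·5.29 × 10⁻¹¹/4 = 1.32 × 10⁻¹¹ m
v = Zαc/n = 4·0.00730·3.00 × 10⁸/1 = 8.76 × 10⁶ m/s
T = 2πr/v = 9.49 × 10⁻¹⁸ s = 9.49 as

9.49 as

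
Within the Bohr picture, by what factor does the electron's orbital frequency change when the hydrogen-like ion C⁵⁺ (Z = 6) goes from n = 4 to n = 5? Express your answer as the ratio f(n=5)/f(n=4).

f ∝ Z^2 · n^-3; with Z fixed, f ∝ n^-3.
f(n=5)/f(n=4) = (5/4)^-3 = 64/125

64/125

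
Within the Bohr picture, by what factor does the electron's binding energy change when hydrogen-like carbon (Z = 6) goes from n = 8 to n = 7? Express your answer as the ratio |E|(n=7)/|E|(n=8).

|E| ∝ Z^2 · n^-2; with Z fixed, |E| ∝ n^-2.
|E|(n=7)/|E|(n=8) = (7/8)^-2 = 64/49

64/49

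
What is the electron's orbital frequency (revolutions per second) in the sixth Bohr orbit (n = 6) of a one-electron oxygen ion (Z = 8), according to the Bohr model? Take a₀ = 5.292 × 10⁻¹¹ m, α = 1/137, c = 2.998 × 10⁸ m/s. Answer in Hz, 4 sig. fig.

1.950 × 10¹⁵ Hz

r = n²a₀/Z = 2.381 × 10⁻¹⁰ m, v = Zαc/n = 2.918 × 10⁶ m/s
f = v/(2πr) = 1.950 × 10¹⁵ Hz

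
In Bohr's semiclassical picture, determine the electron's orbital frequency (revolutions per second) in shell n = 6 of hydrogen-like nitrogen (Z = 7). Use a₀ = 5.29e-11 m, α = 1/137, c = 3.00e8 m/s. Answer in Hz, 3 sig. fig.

r = n²a₀/Z = 2.72e-10 m, v = Zαc/n = 2.55e6 m/s
f = v/(2πr) = 1.49e15 Hz

1.49e15 Hz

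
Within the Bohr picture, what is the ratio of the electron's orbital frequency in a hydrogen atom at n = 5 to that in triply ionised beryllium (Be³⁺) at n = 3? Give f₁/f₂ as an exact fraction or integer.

27/2000

f ∝ Z^2 · n^-3
f₁/f₂ = (1/4)^2 · (5/3)^-3 = 27/2000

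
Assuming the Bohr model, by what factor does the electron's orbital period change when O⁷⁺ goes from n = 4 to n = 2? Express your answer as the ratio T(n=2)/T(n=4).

1/8

T ∝ Z^-2 · n^3; with Z fixed, T ∝ n^3.
T(n=2)/T(n=4) = (2/4)^3 = 1/8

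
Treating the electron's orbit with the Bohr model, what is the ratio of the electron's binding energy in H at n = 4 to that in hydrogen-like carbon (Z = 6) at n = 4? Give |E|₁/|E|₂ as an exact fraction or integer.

|E| ∝ Z^2 · n^-2
|E|₁/|E|₂ = (1/6)^2 · (4/4)^-2 = 1/36

1/36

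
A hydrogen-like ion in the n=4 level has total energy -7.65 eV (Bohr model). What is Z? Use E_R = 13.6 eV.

3

E_n = −E_R Z²/n² ⇒ Z² = −E_n n²/E_R = 7.65 × 4² / 13.6 ≈ 9.00
Z = 3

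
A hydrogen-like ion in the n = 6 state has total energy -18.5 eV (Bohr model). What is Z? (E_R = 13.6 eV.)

7

E_n = −E_R Z²/n² ⇒ Z² = −E_n n²/E_R = 18.5 × 6² / 13.6 ≈ 48.97
Z = 7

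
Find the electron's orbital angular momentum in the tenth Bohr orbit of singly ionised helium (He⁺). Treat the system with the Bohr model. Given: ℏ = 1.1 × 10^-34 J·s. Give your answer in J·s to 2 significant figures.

1.1 × 10^-33 J·s

L_n = nℏ = 10 × 1.1 × 10^-34 = 1.1 × 10^-33 J·s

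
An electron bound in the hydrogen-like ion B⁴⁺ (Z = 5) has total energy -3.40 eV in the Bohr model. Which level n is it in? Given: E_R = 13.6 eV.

E_n = −E_R Z²/n² ⇒ n² = E_R Z²/(−E_n) = 13.6 × 5² / 3.40 ≈ 100.00
n = 10

10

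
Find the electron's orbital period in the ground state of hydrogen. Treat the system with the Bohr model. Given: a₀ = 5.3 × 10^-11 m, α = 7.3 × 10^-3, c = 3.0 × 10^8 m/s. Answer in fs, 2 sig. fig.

0.15 fs

r = n²a₀/Z = 1²·5.3 × 10^-11/1 = 5.3 × 10^-11 m
v = Zαc/n = 1·0.0073·3.0 × 10^8/1 = 2.2 × 10^6 m/s
T = 2πr/v = 1.5 × 10^-16 s = 0.15 fs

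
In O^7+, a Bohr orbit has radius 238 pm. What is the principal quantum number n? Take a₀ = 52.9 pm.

r_n = n²a₀/Z ⇒ n² = rZ/a₀ = 238 × 8 / 52.9 ≈ 35.99
n = 6

6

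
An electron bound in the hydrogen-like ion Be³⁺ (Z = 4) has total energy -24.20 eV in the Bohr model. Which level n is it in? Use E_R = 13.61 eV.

E_n = −E_R Z²/n² ⇒ n² = E_R Z²/(−E_n) = 13.61 × 4² / 24.20 ≈ 9.00
n = 3

3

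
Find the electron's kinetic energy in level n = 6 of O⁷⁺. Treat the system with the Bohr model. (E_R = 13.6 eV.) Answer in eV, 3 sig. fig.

For a Coulomb orbit the virial theorem gives K = −E_n.
E_n = −E_R·Z²/n², so K = E_R·Z²/n² = 13.6 × 8²/6² = 24.2 eV

24.2 eV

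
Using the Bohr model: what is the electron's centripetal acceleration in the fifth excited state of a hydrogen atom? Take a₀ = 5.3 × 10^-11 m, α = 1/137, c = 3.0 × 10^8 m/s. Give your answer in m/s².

r = n²a₀/Z = 1.9 × 10^-9 m, v = Zαc/n = 3.6 × 10^5 m/s
a = v²/r = (3.6 × 10^5)² / 1.9 × 10^-9 = 7.0 × 10^19 m/s²

7.0 × 10^19 m/s²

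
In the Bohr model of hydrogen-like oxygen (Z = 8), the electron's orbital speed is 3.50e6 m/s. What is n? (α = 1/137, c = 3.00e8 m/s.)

v_n = Zαc/n ⇒ n = Zαc/v = 8 × 0.00730 × 3.00e8 / 3.50e6 ≈ 5.01
n = 5

5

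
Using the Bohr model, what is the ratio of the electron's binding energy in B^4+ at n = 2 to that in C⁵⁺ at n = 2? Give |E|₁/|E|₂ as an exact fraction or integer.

25/36

|E| ∝ Z^2 · n^-2
|E|₁/|E|₂ = (5/6)^2 · (2/2)^-2 = 25/36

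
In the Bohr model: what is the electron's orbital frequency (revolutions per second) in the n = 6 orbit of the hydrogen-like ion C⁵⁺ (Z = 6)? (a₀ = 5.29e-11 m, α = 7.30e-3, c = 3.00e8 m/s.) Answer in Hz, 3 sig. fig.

1.10e15 Hz

r = n²a₀/Z = 3.17e-10 m, v = Zαc/n = 2.19e6 m/s
f = v/(2πr) = 1.10e15 Hz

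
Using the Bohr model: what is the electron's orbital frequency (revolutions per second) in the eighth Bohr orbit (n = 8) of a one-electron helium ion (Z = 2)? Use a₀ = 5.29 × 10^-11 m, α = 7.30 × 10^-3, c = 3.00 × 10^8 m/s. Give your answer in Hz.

5.15 × 10^13 Hz

r = n²a₀/Z = 1.69 × 10^-9 m, v = Zαc/n = 5.47 × 10^5 m/s
f = v/(2πr) = 5.15 × 10^13 Hz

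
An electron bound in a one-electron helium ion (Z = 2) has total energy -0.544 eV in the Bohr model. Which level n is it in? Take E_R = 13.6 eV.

10

E_n = −E_R Z²/n² ⇒ n² = E_R Z²/(−E_n) = 13.6 × 2² / 0.544 ≈ 100.00
n = 10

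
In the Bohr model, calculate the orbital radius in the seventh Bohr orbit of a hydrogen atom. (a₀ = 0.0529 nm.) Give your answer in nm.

r_n = n²a₀/Z = 7² × 0.0529 / 1
    = 49 × 0.0529 / 1 = 2.59 nm

2.59 nm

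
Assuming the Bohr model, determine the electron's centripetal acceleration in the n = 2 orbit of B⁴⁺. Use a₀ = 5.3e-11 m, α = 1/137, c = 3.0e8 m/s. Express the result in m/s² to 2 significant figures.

r = n²a₀/Z = 4.2e-11 m, v = Zαc/n = 5.5e6 m/s
a = v²/r = (5.5e6)² / 4.2e-11 = 7.1e23 m/s²

7.1e23 m/s²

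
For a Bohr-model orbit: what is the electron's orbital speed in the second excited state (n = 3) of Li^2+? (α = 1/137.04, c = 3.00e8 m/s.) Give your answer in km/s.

2190 km/s

v_n = Zαc/n = 3 × 0.00730 × 3.00e8 / 3
    = 2190 km/s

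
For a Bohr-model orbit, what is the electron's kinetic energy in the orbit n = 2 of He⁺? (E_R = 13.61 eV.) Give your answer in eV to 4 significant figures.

13.61 eV

For a Coulomb orbit the virial theorem gives K = −E_n.
E_n = −E_R·Z²/n², so K = E_R·Z²/n² = 13.61 × 2²/2² = 13.61 eV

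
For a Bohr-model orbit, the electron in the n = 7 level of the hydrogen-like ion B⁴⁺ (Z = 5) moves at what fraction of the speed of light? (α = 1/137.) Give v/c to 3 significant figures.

v_n = Zαc/n, so v/c = Zα/n = 5 × 0.00730 / 7 = 0.00521

0.00521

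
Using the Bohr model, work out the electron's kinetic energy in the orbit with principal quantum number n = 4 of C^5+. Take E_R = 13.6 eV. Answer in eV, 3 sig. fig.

30.6 eV

For a Coulomb orbit the virial theorem gives K = −E_n.
E_n = −E_R·Z²/n², so K = E_R·Z²/n² = 13.6 × 6²/4² = 30.6 eV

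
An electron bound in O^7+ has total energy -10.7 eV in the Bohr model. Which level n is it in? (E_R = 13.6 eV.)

E_n = −E_R Z²/n² ⇒ n² = E_R Z²/(−E_n) = 13.6 × 8² / 10.7 ≈ 81.35
n = 9

9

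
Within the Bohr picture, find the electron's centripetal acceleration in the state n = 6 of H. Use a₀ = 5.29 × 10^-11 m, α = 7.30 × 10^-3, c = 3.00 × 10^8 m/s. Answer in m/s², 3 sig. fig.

7.00 × 10^19 m/s²

r = n²a₀/Z = 1.90 × 10^-9 m, v = Zαc/n = 3.65 × 10^5 m/s
a = v²/r = (3.65 × 10^5)² / 1.90 × 10^-9 = 7.00 × 10^19 m/s²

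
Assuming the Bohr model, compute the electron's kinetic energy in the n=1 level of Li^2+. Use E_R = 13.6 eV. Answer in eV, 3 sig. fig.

For a Coulomb orbit the virial theorem gives K = −E_n.
E_n = −E_R·Z²/n², so K = E_R·Z²/n² = 13.6 × 3²/1² = 122 eV

122 eV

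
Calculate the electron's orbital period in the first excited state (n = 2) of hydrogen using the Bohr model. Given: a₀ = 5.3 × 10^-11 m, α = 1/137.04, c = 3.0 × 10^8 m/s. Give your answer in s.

r = n²a₀/Z = 2²·5.3 × 10^-11/1 = 2.1 × 10^-10 m
v = Zαc/n = 1·0.0073·3.0 × 10^8/2 = 1.1 × 10^6 m/s
T = 2πr/v = 1.2 × 10^-15 s

1.2 × 10^-15 s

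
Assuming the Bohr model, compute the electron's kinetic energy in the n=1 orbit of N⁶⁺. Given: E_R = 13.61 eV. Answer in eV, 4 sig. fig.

For a Coulomb orbit the virial theorem gives K = −E_n.
E_n = −E_R·Z²/n², so K = E_R·Z²/n² = 13.61 × 7²/1² = 666.9 eV

666.9 eV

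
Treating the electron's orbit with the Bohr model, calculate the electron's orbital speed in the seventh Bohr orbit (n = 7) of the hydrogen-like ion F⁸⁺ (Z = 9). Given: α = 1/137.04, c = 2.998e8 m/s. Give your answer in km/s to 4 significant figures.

v_n = Zαc/n = 9 × 0.007297 × 2.998e8 / 7
    = 2813 km/s

2813 km/s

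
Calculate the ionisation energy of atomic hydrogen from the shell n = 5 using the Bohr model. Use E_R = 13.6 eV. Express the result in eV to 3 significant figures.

E_n = −E_R·Z²/n² = −13.6 × 1²/5² eV = -0.544 eV
Ionisation energy = −E_n = 0.544 eV

0.544 eV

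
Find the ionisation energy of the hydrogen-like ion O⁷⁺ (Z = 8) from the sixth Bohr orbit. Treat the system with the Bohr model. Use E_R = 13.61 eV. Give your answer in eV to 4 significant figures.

24.20 eV

E_n = −E_R·Z²/n² = −13.61 × 8²/6² eV = -24.20 eV
Ionisation energy = −E_n = 24.20 eV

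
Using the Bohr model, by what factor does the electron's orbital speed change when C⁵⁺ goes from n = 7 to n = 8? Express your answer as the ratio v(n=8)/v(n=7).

v ∝ Z^1 · n^-1; with Z fixed, v ∝ n^-1.
v(n=8)/v(n=7) = (8/7)^-1 = 7/8

7/8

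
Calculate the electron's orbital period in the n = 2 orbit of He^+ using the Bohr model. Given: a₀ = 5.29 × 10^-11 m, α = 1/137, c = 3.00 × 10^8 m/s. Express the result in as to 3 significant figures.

r = n²a₀/Z = 2²·5.29 × 10^-11/2 = 1.06 × 10^-10 m
v = Zαc/n = 2·0.00730·3.00 × 10^8/2 = 2.19 × 10^6 m/s
T = 2πr/v = 3.04 × 10^-16 s = 304 as

304 as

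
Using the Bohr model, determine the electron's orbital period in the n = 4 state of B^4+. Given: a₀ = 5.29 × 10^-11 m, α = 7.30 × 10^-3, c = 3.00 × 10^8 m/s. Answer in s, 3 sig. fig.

3.89 × 10^-16 s

r = n²a₀/Z = 4²·5.29 × 10^-11/5 = 1.69 × 10^-10 m
v = Zαc/n = 5·0.00730·3.00 × 10^8/4 = 2.74 × 10^6 m/s
T = 2πr/v = 3.89 × 10^-16 s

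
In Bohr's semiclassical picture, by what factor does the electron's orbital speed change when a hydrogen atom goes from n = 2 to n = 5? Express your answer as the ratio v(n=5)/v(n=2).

v ∝ Z^1 · n^-1; with Z fixed, v ∝ n^-1.
v(n=5)/v(n=2) = (5/2)^-1 = 2/5

2/5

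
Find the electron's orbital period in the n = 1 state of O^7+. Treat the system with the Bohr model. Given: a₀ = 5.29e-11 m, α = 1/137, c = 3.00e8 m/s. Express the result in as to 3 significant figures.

r = n²a₀/Z = 1²·5.29e-11/8 = 6.61e-12 m
v = Zαc/n = 8·0.00730·3.00e8/1 = 1.75e7 m/s
T = 2πr/v = 2.37e-18 s = 2.37 as

2.37 as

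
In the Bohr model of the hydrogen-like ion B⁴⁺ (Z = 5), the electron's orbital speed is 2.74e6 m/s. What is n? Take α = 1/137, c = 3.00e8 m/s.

4

v_n = Zαc/n ⇒ n = Zαc/v = 5 × 0.00730 × 3.00e8 / 2.74e6 ≈ 4.00
n = 4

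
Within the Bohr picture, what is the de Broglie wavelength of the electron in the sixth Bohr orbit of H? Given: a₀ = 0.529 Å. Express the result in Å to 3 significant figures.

The Bohr quantisation condition is nλ = 2πr_n.
r_n = n²a₀/Z = 19.0 Å
λ = 2πr_n/n = 2π·19.0/6 = 19.9 Å

19.9 Å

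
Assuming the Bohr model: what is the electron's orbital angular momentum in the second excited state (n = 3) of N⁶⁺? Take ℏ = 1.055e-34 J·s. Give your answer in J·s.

L_n = nℏ = 3 × 1.055e-34 = 3.165e-34 J·s

3.165e-34 J·s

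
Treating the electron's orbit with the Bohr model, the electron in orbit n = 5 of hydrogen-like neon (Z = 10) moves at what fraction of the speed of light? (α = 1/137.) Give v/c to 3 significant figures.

0.0146

v_n = Zαc/n, so v/c = Zα/n = 10 × 0.00730 / 5 = 0.0146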